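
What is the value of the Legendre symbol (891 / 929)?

929 ≡ 1 (mod 4), so quadratic reciprocity gives (891 / 929) = (929 / 891). Reduce: 929 ≡ 38 (mod 891). Now have (38 / 891).
Factor out 2: 38 = 2·19. Since 891 ≡ 3 (mod 8), (2 / 891) = -1. Now have -(19 / 891).
Both 19 ≡ 3 and 891 ≡ 3 (mod 4), so reciprocity gives (19 / 891) = -(891 / 19). Reduce: 891 ≡ 17 (mod 19). Now have (17 / 19).
17 ≡ 1 (mod 4), so quadratic reciprocity gives (17 / 19) = (19 / 17). Reduce: 19 ≡ 2 (mod 17). Now have (2 / 17).
Factor out 2: 2 = 2. Since 17 ≡ 1 (mod 8), (2 / 17) = +1. Now have (1 / 17).
(1 / 17) = 1. Collecting the sign factors: 1.

1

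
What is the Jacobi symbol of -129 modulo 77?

1

(-129 / 77)
  = (25 / 77)    [-129 ≡ 25 mod 77]
  = (77 / 25)    [QR: 25 ≡ 1 mod 4, sign kept]
  = (2 / 25)    [77 ≡ 2 mod 25]
  = (1 / 25)    [25 ≡ 1 mod 8 ⇒ (2 / 25) = +1]
  = 1    [(1 / 25) = 1]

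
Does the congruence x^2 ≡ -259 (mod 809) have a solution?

(-259/809)
  = (259/809)    [809 ≡ 1 mod 4 ⇒ (-1/809) = +1]
  = (809/259)    [QR: 809 ≡ 1 mod 4, sign kept]
  = (32/259)    [809 ≡ 32 mod 259]
  = -(1/259)    [259 ≡ 3 mod 8 ⇒ (2/259)^5 = -1]
  = -1    [(1/259) = 1]
The Legendre symbol is -1, so x^2 ≡ -259 (mod 809) has no solution.

no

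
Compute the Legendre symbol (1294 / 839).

-1

Reduce the numerator: 1294 ≡ 455 (mod 839), so (1294 / 839) = (455 / 839).
Both 455 ≡ 3 and 839 ≡ 3 (mod 4), so reciprocity gives (455 / 839) = -(839 / 455). Reduce: 839 ≡ 384 (mod 455). Now have -(384 / 455).
Factor out 2: 384 = 2^7·3. Since 455 ≡ 7 (mod 8), (2 / 455) = +1, and (2 / 455)^7 = +1. Now have -(3 / 455).
Both 3 ≡ 3 and 455 ≡ 3 (mod 4), so reciprocity gives (3 / 455) = -(455 / 3). Reduce: 455 ≡ 2 (mod 3). Now have (2 / 3).
Factor out 2: 2 = 2. Since 3 ≡ 3 (mod 8), (2 / 3) = -1. Now have -(1 / 3).
(1 / 3) = 1. Collecting the sign factors: -1.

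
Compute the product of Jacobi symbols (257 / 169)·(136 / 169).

1

By multiplicativity, (257·136 / 169) = (257 / 169)·(136 / 169).
First factor (257 / 169):
(257 / 169)
  = (88 / 169)    [257 ≡ 88 mod 169]
  = (11 / 169)    [169 ≡ 1 mod 8 ⇒ (2 / 169)^3 = +1]
  = (169 / 11)    [QR: 169 ≡ 1 mod 4, sign kept]
  = (4 / 11)    [169 ≡ 4 mod 11]
  = (1 / 11)    [11 ≡ 3 mod 8 ⇒ (2 / 11)^2 = +1]
  = 1    [(1 / 11) = 1]
Second factor (136 / 169):
(136 / 169)
  = (17 / 169)    [169 ≡ 1 mod 8 ⇒ (2 / 169)^3 = +1]
  = (169 / 17)    [QR: 17 ≡ 1 mod 4, sign kept]
  = (16 / 17)    [169 ≡ 16 mod 17]
  = (1 / 17)    [17 ≡ 1 mod 8 ⇒ (2 / 17)^4 = +1]
  = 1    [(1 / 17) = 1]
Product: (1)·(1) = 1.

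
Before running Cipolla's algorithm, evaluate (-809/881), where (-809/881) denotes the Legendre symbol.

Reduce the numerator: -809 ≡ 72 (mod 881), so (-809/881) = (72/881).
Factor out 2: 72 = 2^3·9. Since 881 ≡ 1 (mod 8), (2/881) = +1, and (2/881)^3 = +1. Now have (9/881).
9 ≡ 1 (mod 4), so quadratic reciprocity gives (9/881) = (881/9). Reduce: 881 ≡ 8 (mod 9). Now have (8/9).
Factor out 2: 8 = 2^3. Since 9 ≡ 1 (mod 8), (2/9) = +1, and (2/9)^3 = +1. Now have (1/9).
(1/9) = 1. Collecting the sign factors: 1.

1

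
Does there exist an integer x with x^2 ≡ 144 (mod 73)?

(144/73)
  = (71/73)    [144 ≡ 71 mod 73]
  = (73/71)    [QR: 73 ≡ 1 mod 4, sign kept]
  = (2/71)    [73 ≡ 2 mod 71]
  = (1/71)    [71 ≡ 7 mod 8 ⇒ (2/71) = +1]
  = 1    [(1/71) = 1]
(144/73) = 1, and 73 is prime, so 144 is a quadratic residue mod 73.

yes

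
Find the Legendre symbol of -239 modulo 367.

Pull out -1: (-239/367) = (-1/367)·(239/367). Since 367 ≡ 3 (mod 4), (-1/367) = -1. Now have -(239/367).
Both 239 ≡ 3 and 367 ≡ 3 (mod 4), so reciprocity gives (239/367) = -(367/239). Reduce: 367 ≡ 128 (mod 239). Now have (128/239).
Factor out 2: 128 = 2^7. Since 239 ≡ 7 (mod 8), (2/239) = +1, and (2/239)^7 = +1. Now have (1/239).
(1/239) = 1. Collecting the sign factors: 1.

1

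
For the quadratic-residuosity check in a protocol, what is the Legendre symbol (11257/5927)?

(11257/5927)
  = (5330/5927)    [11257 ≡ 5330 mod 5927]
  = (2665/5927)    [5927 ≡ 7 mod 8 ⇒ (2/5927) = +1]
  = (5927/2665)    [QR: 2665 ≡ 1 mod 4, sign kept]
  = (597/2665)    [5927 ≡ 597 mod 2665]
  = (2665/597)    [QR: 597 ≡ 1 mod 4, sign kept]
  = (277/597)    [2665 ≡ 277 mod 597]
  = (597/277)    [QR: 277 ≡ 1 mod 4, sign kept]
  = (43/277)    [597 ≡ 43 mod 277]
  = (277/43)    [QR: 277 ≡ 1 mod 4, sign kept]
  = (19/43)    [277 ≡ 19 mod 43]
  = -(43/19)    [QR: both ≡ 3 mod 4, sign flips]
  = -(5/19)    [43 ≡ 5 mod 19]
  = -(19/5)    [QR: 5 ≡ 1 mod 4, sign kept]
  = -(4/5)    [19 ≡ 4 mod 5]
  = -(1/5)    [5 ≡ 5 mod 8 ⇒ (2/5)^2 = +1]
  = -1    [(1/5) = 1]

-1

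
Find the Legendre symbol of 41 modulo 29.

-1

Reduce the numerator: 41 ≡ 12 (mod 29), so (41/29) = (12/29).
Factor out 2: 12 = 2^2·3. Since 29 ≡ 5 (mod 8), (2/29) = -1, and (2/29)^2 = +1. Now have (3/29).
29 ≡ 1 (mod 4), so quadratic reciprocity gives (3/29) = (29/3). Reduce: 29 ≡ 2 (mod 3). Now have (2/3).
Factor out 2: 2 = 2. Since 3 ≡ 3 (mod 8), (2/3) = -1. Now have -(1/3).
(1/3) = 1. Collecting the sign factors: -1.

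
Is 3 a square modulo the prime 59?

yes

(3/59)
  = -(59/3)    [QR: both ≡ 3 mod 4, sign flips]
  = -(2/3)    [59 ≡ 2 mod 3]
  = (1/3)    [3 ≡ 3 mod 8 ⇒ (2/3) = -1]
  = 1    [(1/3) = 1]
(3/59) = 1, and 59 is prime, so 3 is a quadratic residue mod 59.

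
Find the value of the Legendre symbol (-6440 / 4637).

Reduce the numerator: -6440 ≡ 2834 (mod 4637), so (-6440 / 4637) = (2834 / 4637).
Factor out 2: 2834 = 2·1417. Since 4637 ≡ 5 (mod 8), (2 / 4637) = -1. Now have -(1417 / 4637).
1417 ≡ 1 (mod 4), so quadratic reciprocity gives (1417 / 4637) = (4637 / 1417). Reduce: 4637 ≡ 386 (mod 1417). Now have -(386 / 1417).
Factor out 2: 386 = 2·193. Since 1417 ≡ 1 (mod 8), (2 / 1417) = +1. Now have -(193 / 1417).
193 ≡ 1 (mod 4), so quadratic reciprocity gives (193 / 1417) = (1417 / 193). Reduce: 1417 ≡ 66 (mod 193). Now have -(66 / 193).
Factor out 2: 66 = 2·33. Since 193 ≡ 1 (mod 8), (2 / 193) = +1. Now have -(33 / 193).
33 ≡ 1 (mod 4), so quadratic reciprocity gives (33 / 193) = (193 / 33). Reduce: 193 ≡ 28 (mod 33). Now have -(28 / 33).
Factor out 2: 28 = 2^2·7. Since 33 ≡ 1 (mod 8), (2 / 33) = +1, and (2 / 33)^2 = +1. Now have -(7 / 33).
33 ≡ 1 (mod 4), so quadratic reciprocity gives (7 / 33) = (33 / 7). Reduce: 33 ≡ 5 (mod 7). Now have -(5 / 7).
5 ≡ 1 (mod 4), so quadratic reciprocity gives (5 / 7) = (7 / 5). Reduce: 7 ≡ 2 (mod 5). Now have -(2 / 5).
Factor out 2: 2 = 2. Since 5 ≡ 5 (mod 8), (2 / 5) = -1. Now have (1 / 5).
(1 / 5) = 1. Collecting the sign factors: 1.

1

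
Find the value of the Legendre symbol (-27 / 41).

-1

Pull out -1: (-27 / 41) = (-1 / 41)·(27 / 41). Since 41 ≡ 1 (mod 4), (-1 / 41) = +1. Now have (27 / 41).
41 ≡ 1 (mod 4), so quadratic reciprocity gives (27 / 41) = (41 / 27). Reduce: 41 ≡ 14 (mod 27). Now have (14 / 27).
Factor out 2: 14 = 2·7. Since 27 ≡ 3 (mod 8), (2 / 27) = -1. Now have -(7 / 27).
Both 7 ≡ 3 and 27 ≡ 3 (mod 4), so reciprocity gives (7 / 27) = -(27 / 7). Reduce: 27 ≡ 6 (mod 7). Now have (6 / 7).
Factor out 2: 6 = 2·3. Since 7 ≡ 7 (mod 8), (2 / 7) = +1. Now have (3 / 7).
Both 3 ≡ 3 and 7 ≡ 3 (mod 4), so reciprocity gives (3 / 7) = -(7 / 3). Reduce: 7 ≡ 1 (mod 3). Now have -(1 / 3).
(1 / 3) = 1. Collecting the sign factors: -1.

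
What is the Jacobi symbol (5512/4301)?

-1

(5512/4301)
  = (1211/4301)    [5512 ≡ 1211 mod 4301]
  = (4301/1211)    [QR: 4301 ≡ 1 mod 4, sign kept]
  = (668/1211)    [4301 ≡ 668 mod 1211]
  = (167/1211)    [1211 ≡ 3 mod 8 ⇒ (2/1211)^2 = +1]
  = -(1211/167)    [QR: both ≡ 3 mod 4, sign flips]
  = -(42/167)    [1211 ≡ 42 mod 167]
  = -(21/167)    [167 ≡ 7 mod 8 ⇒ (2/167) = +1]
  = -(167/21)    [QR: 21 ≡ 1 mod 4, sign kept]
  = -(20/21)    [167 ≡ 20 mod 21]
  = -(5/21)    [21 ≡ 5 mod 8 ⇒ (2/21)^2 = +1]
  = -(21/5)    [QR: 5 ≡ 1 mod 4, sign kept]
  = -(1/5)    [21 ≡ 1 mod 5]
  = -1    [(1/5) = 1]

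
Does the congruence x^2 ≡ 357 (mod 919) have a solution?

(357|919)
  = (919|357)    [QR: 357 ≡ 1 mod 4, sign kept]
  = (205|357)    [919 ≡ 205 mod 357]
  = (357|205)    [QR: 205 ≡ 1 mod 4, sign kept]
  = (152|205)    [357 ≡ 152 mod 205]
  = -(19|205)    [205 ≡ 5 mod 8 ⇒ (2|205)^3 = -1]
  = -(205|19)    [QR: 205 ≡ 1 mod 4, sign kept]
  = -(15|19)    [205 ≡ 15 mod 19]
  = (19|15)    [QR: both ≡ 3 mod 4, sign flips]
  = (4|15)    [19 ≡ 4 mod 15]
  = (1|15)    [15 ≡ 7 mod 8 ⇒ (2|15)^2 = +1]
  = 1    [(1|15) = 1]
The Legendre symbol is 1, so x^2 ≡ 357 (mod 919) has solution.

yes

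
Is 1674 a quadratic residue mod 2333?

Factor out 2: 1674 = 2·837. Since 2333 ≡ 5 (mod 8), (2/2333) = -1. Now have -(837/2333).
837 ≡ 1 (mod 4), so quadratic reciprocity gives (837/2333) = (2333/837). Reduce: 2333 ≡ 659 (mod 837). Now have -(659/837).
837 ≡ 1 (mod 4), so quadratic reciprocity gives (659/837) = (837/659). Reduce: 837 ≡ 178 (mod 659). Now have -(178/659).
Factor out 2: 178 = 2·89. Since 659 ≡ 3 (mod 8), (2/659) = -1. Now have (89/659).
89 ≡ 1 (mod 4), so quadratic reciprocity gives (89/659) = (659/89). Reduce: 659 ≡ 36 (mod 89). Now have (36/89).
Factor out 2: 36 = 2^2·9. Since 89 ≡ 1 (mod 8), (2/89) = +1, and (2/89)^2 = +1. Now have (9/89).
9 ≡ 1 (mod 4), so quadratic reciprocity gives (9/89) = (89/9). Reduce: 89 ≡ 8 (mod 9). Now have (8/9).
Factor out 2: 8 = 2^3. Since 9 ≡ 1 (mod 8), (2/9) = +1, and (2/9)^3 = +1. Now have (1/9).
(1/9) = 1. Collecting the sign factors: 1.
(1674/2333) = 1, and 2333 is prime, so 1674 is a quadratic residue mod 2333.

yes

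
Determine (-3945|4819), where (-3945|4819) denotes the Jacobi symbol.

1

Reduce the numerator: -3945 ≡ 874 (mod 4819), so (-3945|4819) = (874|4819).
Factor out 2: 874 = 2·437. Since 4819 ≡ 3 (mod 8), (2|4819) = -1. Now have -(437|4819).
437 ≡ 1 (mod 4), so quadratic reciprocity gives (437|4819) = (4819|437). Reduce: 4819 ≡ 12 (mod 437). Now have -(12|437).
Factor out 2: 12 = 2^2·3. Since 437 ≡ 5 (mod 8), (2|437) = -1, and (2|437)^2 = +1. Now have -(3|437).
437 ≡ 1 (mod 4), so quadratic reciprocity gives (3|437) = (437|3). Reduce: 437 ≡ 2 (mod 3). Now have -(2|3).
Factor out 2: 2 = 2. Since 3 ≡ 3 (mod 8), (2|3) = -1. Now have (1|3).
(1|3) = 1. Collecting the sign factors: 1.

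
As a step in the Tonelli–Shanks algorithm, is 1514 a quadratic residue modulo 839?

yes

(1514|839)
  = (675|839)    [1514 ≡ 675 mod 839]
  = -(839|675)    [QR: both ≡ 3 mod 4, sign flips]
  = -(164|675)    [839 ≡ 164 mod 675]
  = -(41|675)    [675 ≡ 3 mod 8 ⇒ (2|675)^2 = +1]
  = -(675|41)    [QR: 41 ≡ 1 mod 4, sign kept]
  = -(19|41)    [675 ≡ 19 mod 41]
  = -(41|19)    [QR: 41 ≡ 1 mod 4, sign kept]
  = -(3|19)    [41 ≡ 3 mod 19]
  = (19|3)    [QR: both ≡ 3 mod 4, sign flips]
  = (1|3)    [19 ≡ 1 mod 3]
  = 1    [(1|3) = 1]
(1514|839) = 1, and 839 is prime, so 1514 is a quadratic residue mod 839.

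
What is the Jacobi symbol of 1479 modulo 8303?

(1479/8303)
  = -(8303/1479)    [QR: both ≡ 3 mod 4, sign flips]
  = -(908/1479)    [8303 ≡ 908 mod 1479]
  = -(227/1479)    [1479 ≡ 7 mod 8 ⇒ (2/1479)^2 = +1]
  = (1479/227)    [QR: both ≡ 3 mod 4, sign flips]
  = (117/227)    [1479 ≡ 117 mod 227]
  = (227/117)    [QR: 117 ≡ 1 mod 4, sign kept]
  = (110/117)    [227 ≡ 110 mod 117]
  = -(55/117)    [117 ≡ 5 mod 8 ⇒ (2/117) = -1]
  = -(117/55)    [QR: 117 ≡ 1 mod 4, sign kept]
  = -(7/55)    [117 ≡ 7 mod 55]
  = (55/7)    [QR: both ≡ 3 mod 4, sign flips]
  = (6/7)    [55 ≡ 6 mod 7]
  = (3/7)    [7 ≡ 7 mod 8 ⇒ (2/7) = +1]
  = -(7/3)    [QR: both ≡ 3 mod 4, sign flips]
  = -(1/3)    [7 ≡ 1 mod 3]
  = -1    [(1/3) = 1]

-1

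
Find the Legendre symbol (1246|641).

(1246|641)
  = (605|641)    [1246 ≡ 605 mod 641]
  = (641|605)    [QR: 605 ≡ 1 mod 4, sign kept]
  = (36|605)    [641 ≡ 36 mod 605]
  = (9|605)    [605 ≡ 5 mod 8 ⇒ (2|605)^2 = +1]
  = (605|9)    [QR: 9 ≡ 1 mod 4, sign kept]
  = (2|9)    [605 ≡ 2 mod 9]
  = (1|9)    [9 ≡ 1 mod 8 ⇒ (2|9) = +1]
  = 1    [(1|9) = 1]

1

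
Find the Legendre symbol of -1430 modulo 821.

Reduce the numerator: -1430 ≡ 212 (mod 821), so (-1430 / 821) = (212 / 821).
Factor out 2: 212 = 2^2·53. Since 821 ≡ 5 (mod 8), (2 / 821) = -1, and (2 / 821)^2 = +1. Now have (53 / 821).
53 ≡ 1 (mod 4), so quadratic reciprocity gives (53 / 821) = (821 / 53). Reduce: 821 ≡ 26 (mod 53). Now have (26 / 53).
Factor out 2: 26 = 2·13. Since 53 ≡ 5 (mod 8), (2 / 53) = -1. Now have -(13 / 53).
13 ≡ 1 (mod 4), so quadratic reciprocity gives (13 / 53) = (53 / 13). Reduce: 53 ≡ 1 (mod 13). Now have -(1 / 13).
(1 / 13) = 1. Collecting the sign factors: -1.

-1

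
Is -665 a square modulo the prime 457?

no

(-665/457)
  = (249/457)    [-665 ≡ 249 mod 457]
  = (457/249)    [QR: 249 ≡ 1 mod 4, sign kept]
  = (208/249)    [457 ≡ 208 mod 249]
  = (13/249)    [249 ≡ 1 mod 8 ⇒ (2/249)^4 = +1]
  = (249/13)    [QR: 13 ≡ 1 mod 4, sign kept]
  = (2/13)    [249 ≡ 2 mod 13]
  = -(1/13)    [13 ≡ 5 mod 8 ⇒ (2/13) = -1]
  = -1    [(1/13) = 1]
The Legendre symbol is -1, so x^2 ≡ -665 (mod 457) has no solution.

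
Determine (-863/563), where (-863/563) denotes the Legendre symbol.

(-863/563)
  = -(863/563)    [563 ≡ 3 mod 4 ⇒ (-1/563) = -1]
  = -(300/563)    [863 ≡ 300 mod 563]
  = -(75/563)    [563 ≡ 3 mod 8 ⇒ (2/563)^2 = +1]
  = (563/75)    [QR: both ≡ 3 mod 4, sign flips]
  = (38/75)    [563 ≡ 38 mod 75]
  = -(19/75)    [75 ≡ 3 mod 8 ⇒ (2/75) = -1]
  = (75/19)    [QR: both ≡ 3 mod 4, sign flips]
  = (18/19)    [75 ≡ 18 mod 19]
  = -(9/19)    [19 ≡ 3 mod 8 ⇒ (2/19) = -1]
  = -(19/9)    [QR: 9 ≡ 1 mod 4, sign kept]
  = -(1/9)    [19 ≡ 1 mod 9]
  = -1    [(1/9) = 1]

-1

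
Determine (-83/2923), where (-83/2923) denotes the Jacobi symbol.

-1

Reduce the numerator: -83 ≡ 2840 (mod 2923), so (-83/2923) = (2840/2923).
Factor out 2: 2840 = 2^3·355. Since 2923 ≡ 3 (mod 8), (2/2923) = -1, and (2/2923)^3 = -1. Now have -(355/2923).
Both 355 ≡ 3 and 2923 ≡ 3 (mod 4), so reciprocity gives (355/2923) = -(2923/355). Reduce: 2923 ≡ 83 (mod 355). Now have (83/355).
Both 83 ≡ 3 and 355 ≡ 3 (mod 4), so reciprocity gives (83/355) = -(355/83). Reduce: 355 ≡ 23 (mod 83). Now have -(23/83).
Both 23 ≡ 3 and 83 ≡ 3 (mod 4), so reciprocity gives (23/83) = -(83/23). Reduce: 83 ≡ 14 (mod 23). Now have (14/23).
Factor out 2: 14 = 2·7. Since 23 ≡ 7 (mod 8), (2/23) = +1. Now have (7/23).
Both 7 ≡ 3 and 23 ≡ 3 (mod 4), so reciprocity gives (7/23) = -(23/7). Reduce: 23 ≡ 2 (mod 7). Now have -(2/7).
Factor out 2: 2 = 2. Since 7 ≡ 7 (mod 8), (2/7) = +1. Now have -(1/7).
(1/7) = 1. Collecting the sign factors: -1.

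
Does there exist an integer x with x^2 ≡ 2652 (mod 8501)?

Factor out 2: 2652 = 2^2·663. Since 8501 ≡ 5 (mod 8), (2|8501) = -1, and (2|8501)^2 = +1. Now have (663|8501).
8501 ≡ 1 (mod 4), so quadratic reciprocity gives (663|8501) = (8501|663). Reduce: 8501 ≡ 545 (mod 663). Now have (545|663).
545 ≡ 1 (mod 4), so quadratic reciprocity gives (545|663) = (663|545). Reduce: 663 ≡ 118 (mod 545). Now have (118|545).
Factor out 2: 118 = 2·59. Since 545 ≡ 1 (mod 8), (2|545) = +1. Now have (59|545).
545 ≡ 1 (mod 4), so quadratic reciprocity gives (59|545) = (545|59). Reduce: 545 ≡ 14 (mod 59). Now have (14|59).
Factor out 2: 14 = 2·7. Since 59 ≡ 3 (mod 8), (2|59) = -1. Now have -(7|59).
Both 7 ≡ 3 and 59 ≡ 3 (mod 4), so reciprocity gives (7|59) = -(59|7). Reduce: 59 ≡ 3 (mod 7). Now have (3|7).
Both 3 ≡ 3 and 7 ≡ 3 (mod 4), so reciprocity gives (3|7) = -(7|3). Reduce: 7 ≡ 1 (mod 3). Now have -(1|3).
(1|3) = 1. Collecting the sign factors: -1.
The Legendre symbol is -1, so x^2 ≡ 2652 (mod 8501) has no solution.

no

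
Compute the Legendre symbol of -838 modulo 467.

Pull out -1: (-838 / 467) = (-1 / 467)·(838 / 467). Since 467 ≡ 3 (mod 4), (-1 / 467) = -1. Now have -(838 / 467).
Reduce the numerator: 838 ≡ 371 (mod 467), so (838 / 467) = (371 / 467).
Both 371 ≡ 3 and 467 ≡ 3 (mod 4), so reciprocity gives (371 / 467) = -(467 / 371). Reduce: 467 ≡ 96 (mod 371). Now have (96 / 371).
Factor out 2: 96 = 2^5·3. Since 371 ≡ 3 (mod 8), (2 / 371) = -1, and (2 / 371)^5 = -1. Now have -(3 / 371).
Both 3 ≡ 3 and 371 ≡ 3 (mod 4), so reciprocity gives (3 / 371) = -(371 / 3). Reduce: 371 ≡ 2 (mod 3). Now have (2 / 3).
Factor out 2: 2 = 2. Since 3 ≡ 3 (mod 8), (2 / 3) = -1. Now have -(1 / 3).
(1 / 3) = 1. Collecting the sign factors: -1.

-1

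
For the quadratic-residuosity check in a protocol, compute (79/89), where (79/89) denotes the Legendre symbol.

(79/89)
  = (89/79)    [QR: 89 ≡ 1 mod 4, sign kept]
  = (10/79)    [89 ≡ 10 mod 79]
  = (5/79)    [79 ≡ 7 mod 8 ⇒ (2/79) = +1]
  = (79/5)    [QR: 5 ≡ 1 mod 4, sign kept]
  = (4/5)    [79 ≡ 4 mod 5]
  = (1/5)    [5 ≡ 5 mod 8 ⇒ (2/5)^2 = +1]
  = 1    [(1/5) = 1]

1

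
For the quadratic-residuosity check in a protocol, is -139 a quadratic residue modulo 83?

Pull out -1: (-139|83) = (-1|83)·(139|83). Since 83 ≡ 3 (mod 4), (-1|83) = -1. Now have -(139|83).
Reduce the numerator: 139 ≡ 56 (mod 83), so (139|83) = (56|83).
Factor out 2: 56 = 2^3·7. Since 83 ≡ 3 (mod 8), (2|83) = -1, and (2|83)^3 = -1. Now have (7|83).
Both 7 ≡ 3 and 83 ≡ 3 (mod 4), so reciprocity gives (7|83) = -(83|7). Reduce: 83 ≡ 6 (mod 7). Now have -(6|7).
Factor out 2: 6 = 2·3. Since 7 ≡ 7 (mod 8), (2|7) = +1. Now have -(3|7).
Both 3 ≡ 3 and 7 ≡ 3 (mod 4), so reciprocity gives (3|7) = -(7|3). Reduce: 7 ≡ 1 (mod 3). Now have (1|3).
(1|3) = 1. Collecting the sign factors: 1.
The Legendre symbol is 1, so x^2 ≡ -139 (mod 83) has solution.

yes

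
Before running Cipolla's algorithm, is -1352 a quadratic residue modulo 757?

no

Pull out -1: (-1352/757) = (-1/757)·(1352/757). Since 757 ≡ 1 (mod 4), (-1/757) = +1. Now have (1352/757).
Reduce the numerator: 1352 ≡ 595 (mod 757), so (1352/757) = (595/757).
757 ≡ 1 (mod 4), so quadratic reciprocity gives (595/757) = (757/595). Reduce: 757 ≡ 162 (mod 595). Now have (162/595).
Factor out 2: 162 = 2·81. Since 595 ≡ 3 (mod 8), (2/595) = -1. Now have -(81/595).
81 ≡ 1 (mod 4), so quadratic reciprocity gives (81/595) = (595/81). Reduce: 595 ≡ 28 (mod 81). Now have -(28/81).
Factor out 2: 28 = 2^2·7. Since 81 ≡ 1 (mod 8), (2/81) = +1, and (2/81)^2 = +1. Now have -(7/81).
81 ≡ 1 (mod 4), so quadratic reciprocity gives (7/81) = (81/7). Reduce: 81 ≡ 4 (mod 7). Now have -(4/7).
Factor out 2: 4 = 2^2. Since 7 ≡ 7 (mod 8), (2/7) = +1, and (2/7)^2 = +1. Now have -(1/7).
(1/7) = 1. Collecting the sign factors: -1.
The Legendre symbol is -1, so x^2 ≡ -1352 (mod 757) has no solution.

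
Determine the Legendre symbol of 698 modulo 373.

1

Reduce the numerator: 698 ≡ 325 (mod 373), so (698 / 373) = (325 / 373).
325 ≡ 1 (mod 4), so quadratic reciprocity gives (325 / 373) = (373 / 325). Reduce: 373 ≡ 48 (mod 325). Now have (48 / 325).
Factor out 2: 48 = 2^4·3. Since 325 ≡ 5 (mod 8), (2 / 325) = -1, and (2 / 325)^4 = +1. Now have (3 / 325).
325 ≡ 1 (mod 4), so quadratic reciprocity gives (3 / 325) = (325 / 3). Reduce: 325 ≡ 1 (mod 3). Now have (1 / 3).
(1 / 3) = 1. Collecting the sign factors: 1.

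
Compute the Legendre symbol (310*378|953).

-1

By multiplicativity, (310·378|953) = (310|953)·(378|953).
First factor (310|953):
(310|953)
  = (155|953)    [953 ≡ 1 mod 8 ⇒ (2|953) = +1]
  = (953|155)    [QR: 953 ≡ 1 mod 4, sign kept]
  = (23|155)    [953 ≡ 23 mod 155]
  = -(155|23)    [QR: both ≡ 3 mod 4, sign flips]
  = -(17|23)    [155 ≡ 17 mod 23]
  = -(23|17)    [QR: 17 ≡ 1 mod 4, sign kept]
  = -(6|17)    [23 ≡ 6 mod 17]
  = -(3|17)    [17 ≡ 1 mod 8 ⇒ (2|17) = +1]
  = -(17|3)    [QR: 17 ≡ 1 mod 4, sign kept]
  = -(2|3)    [17 ≡ 2 mod 3]
  = (1|3)    [3 ≡ 3 mod 8 ⇒ (2|3) = -1]
  = 1    [(1|3) = 1]
Second factor (378|953):
(378|953)
  = (189|953)    [953 ≡ 1 mod 8 ⇒ (2|953) = +1]
  = (953|189)    [QR: 189 ≡ 1 mod 4, sign kept]
  = (8|189)    [953 ≡ 8 mod 189]
  = -(1|189)    [189 ≡ 5 mod 8 ⇒ (2|189)^3 = -1]
  = -1    [(1|189) = 1]
Product: (1)·(-1) = -1.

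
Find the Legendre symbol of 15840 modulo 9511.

1

(15840 / 9511)
  = (6329 / 9511)    [15840 ≡ 6329 mod 9511]
  = (9511 / 6329)    [QR: 6329 ≡ 1 mod 4, sign kept]
  = (3182 / 6329)    [9511 ≡ 3182 mod 6329]
  = (1591 / 6329)    [6329 ≡ 1 mod 8 ⇒ (2 / 6329) = +1]
  = (6329 / 1591)    [QR: 6329 ≡ 1 mod 4, sign kept]
  = (1556 / 1591)    [6329 ≡ 1556 mod 1591]
  = (389 / 1591)    [1591 ≡ 7 mod 8 ⇒ (2 / 1591)^2 = +1]
  = (1591 / 389)    [QR: 389 ≡ 1 mod 4, sign kept]
  = (35 / 389)    [1591 ≡ 35 mod 389]
  = (389 / 35)    [QR: 389 ≡ 1 mod 4, sign kept]
  = (4 / 35)    [389 ≡ 4 mod 35]
  = (1 / 35)    [35 ≡ 3 mod 8 ⇒ (2 / 35)^2 = +1]
  = 1    [(1 / 35) = 1]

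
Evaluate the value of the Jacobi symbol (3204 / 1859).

1

Reduce the numerator: 3204 ≡ 1345 (mod 1859), so (3204 / 1859) = (1345 / 1859).
1345 ≡ 1 (mod 4), so quadratic reciprocity gives (1345 / 1859) = (1859 / 1345). Reduce: 1859 ≡ 514 (mod 1345). Now have (514 / 1345).
Factor out 2: 514 = 2·257. Since 1345 ≡ 1 (mod 8), (2 / 1345) = +1. Now have (257 / 1345).
257 ≡ 1 (mod 4), so quadratic reciprocity gives (257 / 1345) = (1345 / 257). Reduce: 1345 ≡ 60 (mod 257). Now have (60 / 257).
Factor out 2: 60 = 2^2·15. Since 257 ≡ 1 (mod 8), (2 / 257) = +1, and (2 / 257)^2 = +1. Now have (15 / 257).
257 ≡ 1 (mod 4), so quadratic reciprocity gives (15 / 257) = (257 / 15). Reduce: 257 ≡ 2 (mod 15). Now have (2 / 15).
Factor out 2: 2 = 2. Since 15 ≡ 7 (mod 8), (2 / 15) = +1. Now have (1 / 15).
(1 / 15) = 1. Collecting the sign factors: 1.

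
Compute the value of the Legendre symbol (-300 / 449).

-1

Reduce the numerator: -300 ≡ 149 (mod 449), so (-300 / 449) = (149 / 449).
149 ≡ 1 (mod 4), so quadratic reciprocity gives (149 / 449) = (449 / 149). Reduce: 449 ≡ 2 (mod 149). Now have (2 / 149).
Factor out 2: 2 = 2. Since 149 ≡ 5 (mod 8), (2 / 149) = -1. Now have -(1 / 149).
(1 / 149) = 1. Collecting the sign factors: -1.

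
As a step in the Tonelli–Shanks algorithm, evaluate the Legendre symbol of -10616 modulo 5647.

1

Pull out -1: (-10616 / 5647) = (-1 / 5647)·(10616 / 5647). Since 5647 ≡ 3 (mod 4), (-1 / 5647) = -1. Now have -(10616 / 5647).
Reduce the numerator: 10616 ≡ 4969 (mod 5647), so (10616 / 5647) = (4969 / 5647).
4969 ≡ 1 (mod 4), so quadratic reciprocity gives (4969 / 5647) = (5647 / 4969). Reduce: 5647 ≡ 678 (mod 4969). Now have -(678 / 4969).
Factor out 2: 678 = 2·339. Since 4969 ≡ 1 (mod 8), (2 / 4969) = +1. Now have -(339 / 4969).
4969 ≡ 1 (mod 4), so quadratic reciprocity gives (339 / 4969) = (4969 / 339). Reduce: 4969 ≡ 223 (mod 339). Now have -(223 / 339).
Both 223 ≡ 3 and 339 ≡ 3 (mod 4), so reciprocity gives (223 / 339) = -(339 / 223). Reduce: 339 ≡ 116 (mod 223). Now have (116 / 223).
Factor out 2: 116 = 2^2·29. Since 223 ≡ 7 (mod 8), (2 / 223) = +1, and (2 / 223)^2 = +1. Now have (29 / 223).
29 ≡ 1 (mod 4), so quadratic reciprocity gives (29 / 223) = (223 / 29). Reduce: 223 ≡ 20 (mod 29). Now have (20 / 29).
Factor out 2: 20 = 2^2·5. Since 29 ≡ 5 (mod 8), (2 / 29) = -1, and (2 / 29)^2 = +1. Now have (5 / 29).
5 ≡ 1 (mod 4), so quadratic reciprocity gives (5 / 29) = (29 / 5). Reduce: 29 ≡ 4 (mod 5). Now have (4 / 5).
Factor out 2: 4 = 2^2. Since 5 ≡ 5 (mod 8), (2 / 5) = -1, and (2 / 5)^2 = +1. Now have (1 / 5).
(1 / 5) = 1. Collecting the sign factors: 1.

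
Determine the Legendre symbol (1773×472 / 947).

By multiplicativity, (1773·472 / 947) = (1773 / 947)·(472 / 947).
First factor (1773 / 947):
Reduce the numerator: 1773 ≡ 826 (mod 947), so (1773 / 947) = (826 / 947).
Factor out 2: 826 = 2·413. Since 947 ≡ 3 (mod 8), (2 / 947) = -1. Now have -(413 / 947).
413 ≡ 1 (mod 4), so quadratic reciprocity gives (413 / 947) = (947 / 413). Reduce: 947 ≡ 121 (mod 413). Now have -(121 / 413).
121 ≡ 1 (mod 4), so quadratic reciprocity gives (121 / 413) = (413 / 121). Reduce: 413 ≡ 50 (mod 121). Now have -(50 / 121).
Factor out 2: 50 = 2·25. Since 121 ≡ 1 (mod 8), (2 / 121) = +1. Now have -(25 / 121).
25 ≡ 1 (mod 4), so quadratic reciprocity gives (25 / 121) = (121 / 25). Reduce: 121 ≡ 21 (mod 25). Now have -(21 / 25).
21 ≡ 1 (mod 4), so quadratic reciprocity gives (21 / 25) = (25 / 21). Reduce: 25 ≡ 4 (mod 21). Now have -(4 / 21).
Factor out 2: 4 = 2^2. Since 21 ≡ 5 (mod 8), (2 / 21) = -1, and (2 / 21)^2 = +1. Now have -(1 / 21).
(1 / 21) = 1. Collecting the sign factors: -1.
Second factor (472 / 947):
Factor out 2: 472 = 2^3·59. Since 947 ≡ 3 (mod 8), (2 / 947) = -1, and (2 / 947)^3 = -1. Now have -(59 / 947).
Both 59 ≡ 3 and 947 ≡ 3 (mod 4), so reciprocity gives (59 / 947) = -(947 / 59). Reduce: 947 ≡ 3 (mod 59). Now have (3 / 59).
Both 3 ≡ 3 and 59 ≡ 3 (mod 4), so reciprocity gives (3 / 59) = -(59 / 3). Reduce: 59 ≡ 2 (mod 3). Now have -(2 / 3).
Factor out 2: 2 = 2. Since 3 ≡ 3 (mod 8), (2 / 3) = -1. Now have (1 / 3).
(1 / 3) = 1. Collecting the sign factors: 1.
Product: (-1)·(1) = -1.

-1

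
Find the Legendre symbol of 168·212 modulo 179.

By multiplicativity, (168·212 / 179) = (168 / 179)·(212 / 179).
First factor (168 / 179):
(168 / 179)
  = -(21 / 179)    [179 ≡ 3 mod 8 ⇒ (2 / 179)^3 = -1]
  = -(179 / 21)    [QR: 21 ≡ 1 mod 4, sign kept]
  = -(11 / 21)    [179 ≡ 11 mod 21]
  = -(21 / 11)    [QR: 21 ≡ 1 mod 4, sign kept]
  = -(10 / 11)    [21 ≡ 10 mod 11]
  = (5 / 11)    [11 ≡ 3 mod 8 ⇒ (2 / 11) = -1]
  = (11 / 5)    [QR: 5 ≡ 1 mod 4, sign kept]
  = (1 / 5)    [11 ≡ 1 mod 5]
  = 1    [(1 / 5) = 1]
Second factor (212 / 179):
(212 / 179)
  = (33 / 179)    [212 ≡ 33 mod 179]
  = (179 / 33)    [QR: 33 ≡ 1 mod 4, sign kept]
  = (14 / 33)    [179 ≡ 14 mod 33]
  = (7 / 33)    [33 ≡ 1 mod 8 ⇒ (2 / 33) = +1]
  = (33 / 7)    [QR: 33 ≡ 1 mod 4, sign kept]
  = (5 / 7)    [33 ≡ 5 mod 7]
  = (7 / 5)    [QR: 5 ≡ 1 mod 4, sign kept]
  = (2 / 5)    [7 ≡ 2 mod 5]
  = -(1 / 5)    [5 ≡ 5 mod 8 ⇒ (2 / 5) = -1]
  = -1    [(1 / 5) = 1]
Product: (1)·(-1) = -1.

-1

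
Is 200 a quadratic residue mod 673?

(200/673)
  = (25/673)    [673 ≡ 1 mod 8 ⇒ (2/673)^3 = +1]
  = (673/25)    [QR: 25 ≡ 1 mod 4, sign kept]
  = (23/25)    [673 ≡ 23 mod 25]
  = (25/23)    [QR: 25 ≡ 1 mod 4, sign kept]
  = (2/23)    [25 ≡ 2 mod 23]
  = (1/23)    [23 ≡ 7 mod 8 ⇒ (2/23) = +1]
  = 1    [(1/23) = 1]
(200/673) = 1, and 673 is prime, so 200 is a quadratic residue mod 673.

yes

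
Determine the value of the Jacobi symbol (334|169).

Reduce the numerator: 334 ≡ 165 (mod 169), so (334|169) = (165|169).
165 ≡ 1 (mod 4), so quadratic reciprocity gives (165|169) = (169|165). Reduce: 169 ≡ 4 (mod 165). Now have (4|165).
Factor out 2: 4 = 2^2. Since 165 ≡ 5 (mod 8), (2|165) = -1, and (2|165)^2 = +1. Now have (1|165).
(1|165) = 1. Collecting the sign factors: 1.

1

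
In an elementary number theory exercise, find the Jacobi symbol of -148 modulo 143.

1

(-148|143)
  = -(148|143)    [143 ≡ 3 mod 4 ⇒ (-1|143) = -1]
  = -(5|143)    [148 ≡ 5 mod 143]
  = -(143|5)    [QR: 5 ≡ 1 mod 4, sign kept]
  = -(3|5)    [143 ≡ 3 mod 5]
  = -(5|3)    [QR: 5 ≡ 1 mod 4, sign kept]
  = -(2|3)    [5 ≡ 2 mod 3]
  = (1|3)    [3 ≡ 3 mod 8 ⇒ (2|3) = -1]
  = 1    [(1|3) = 1]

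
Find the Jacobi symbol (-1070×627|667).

-1

By multiplicativity, (-1070·627|667) = (-1070|667)·(627|667).
First factor (-1070|667):
(-1070|667)
  = (264|667)    [-1070 ≡ 264 mod 667]
  = -(33|667)    [667 ≡ 3 mod 8 ⇒ (2|667)^3 = -1]
  = -(667|33)    [QR: 33 ≡ 1 mod 4, sign kept]
  = -(7|33)    [667 ≡ 7 mod 33]
  = -(33|7)    [QR: 33 ≡ 1 mod 4, sign kept]
  = -(5|7)    [33 ≡ 5 mod 7]
  = -(7|5)    [QR: 5 ≡ 1 mod 4, sign kept]
  = -(2|5)    [7 ≡ 2 mod 5]
  = (1|5)    [5 ≡ 5 mod 8 ⇒ (2|5) = -1]
  = 1    [(1|5) = 1]
Second factor (627|667):
(627|667)
  = -(667|627)    [QR: both ≡ 3 mod 4, sign flips]
  = -(40|627)    [667 ≡ 40 mod 627]
  = (5|627)    [627 ≡ 3 mod 8 ⇒ (2|627)^3 = -1]
  = (627|5)    [QR: 5 ≡ 1 mod 4, sign kept]
  = (2|5)    [627 ≡ 2 mod 5]
  = -(1|5)    [5 ≡ 5 mod 8 ⇒ (2|5) = -1]
  = -1    [(1|5) = 1]
Product: (1)·(-1) = -1.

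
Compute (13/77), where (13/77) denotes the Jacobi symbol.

1

(13/77)
  = (77/13)    [QR: 13 ≡ 1 mod 4, sign kept]
  = (12/13)    [77 ≡ 12 mod 13]
  = (3/13)    [13 ≡ 5 mod 8 ⇒ (2/13)^2 = +1]
  = (13/3)    [QR: 13 ≡ 1 mod 4, sign kept]
  = (1/3)    [13 ≡ 1 mod 3]
  = 1    [(1/3) = 1]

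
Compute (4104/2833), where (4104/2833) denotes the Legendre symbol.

(4104/2833)
  = (1271/2833)    [4104 ≡ 1271 mod 2833]
  = (2833/1271)    [QR: 2833 ≡ 1 mod 4, sign kept]
  = (291/1271)    [2833 ≡ 291 mod 1271]
  = -(1271/291)    [QR: both ≡ 3 mod 4, sign flips]
  = -(107/291)    [1271 ≡ 107 mod 291]
  = (291/107)    [QR: both ≡ 3 mod 4, sign flips]
  = (77/107)    [291 ≡ 77 mod 107]
  = (107/77)    [QR: 77 ≡ 1 mod 4, sign kept]
  = (30/77)    [107 ≡ 30 mod 77]
  = -(15/77)    [77 ≡ 5 mod 8 ⇒ (2/77) = -1]
  = -(77/15)    [QR: 77 ≡ 1 mod 4, sign kept]
  = -(2/15)    [77 ≡ 2 mod 15]
  = -(1/15)    [15 ≡ 7 mod 8 ⇒ (2/15) = +1]
  = -1    [(1/15) = 1]

-1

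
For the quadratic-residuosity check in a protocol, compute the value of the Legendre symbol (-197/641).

Reduce the numerator: -197 ≡ 444 (mod 641), so (-197/641) = (444/641).
Factor out 2: 444 = 2^2·111. Since 641 ≡ 1 (mod 8), (2/641) = +1, and (2/641)^2 = +1. Now have (111/641).
641 ≡ 1 (mod 4), so quadratic reciprocity gives (111/641) = (641/111). Reduce: 641 ≡ 86 (mod 111). Now have (86/111).
Factor out 2: 86 = 2·43. Since 111 ≡ 7 (mod 8), (2/111) = +1. Now have (43/111).
Both 43 ≡ 3 and 111 ≡ 3 (mod 4), so reciprocity gives (43/111) = -(111/43). Reduce: 111 ≡ 25 (mod 43). Now have -(25/43).
25 ≡ 1 (mod 4), so quadratic reciprocity gives (25/43) = (43/25). Reduce: 43 ≡ 18 (mod 25). Now have -(18/25).
Factor out 2: 18 = 2·9. Since 25 ≡ 1 (mod 8), (2/25) = +1. Now have -(9/25).
9 ≡ 1 (mod 4), so quadratic reciprocity gives (9/25) = (25/9). Reduce: 25 ≡ 7 (mod 9). Now have -(7/9).
9 ≡ 1 (mod 4), so quadratic reciprocity gives (7/9) = (9/7). Reduce: 9 ≡ 2 (mod 7). Now have -(2/7).
Factor out 2: 2 = 2. Since 7 ≡ 7 (mod 8), (2/7) = +1. Now have -(1/7).
(1/7) = 1. Collecting the sign factors: -1.

-1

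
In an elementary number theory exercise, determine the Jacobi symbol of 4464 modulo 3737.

-1

Reduce the numerator: 4464 ≡ 727 (mod 3737), so (4464/3737) = (727/3737).
3737 ≡ 1 (mod 4), so quadratic reciprocity gives (727/3737) = (3737/727). Reduce: 3737 ≡ 102 (mod 727). Now have (102/727).
Factor out 2: 102 = 2·51. Since 727 ≡ 7 (mod 8), (2/727) = +1. Now have (51/727).
Both 51 ≡ 3 and 727 ≡ 3 (mod 4), so reciprocity gives (51/727) = -(727/51). Reduce: 727 ≡ 13 (mod 51). Now have -(13/51).
13 ≡ 1 (mod 4), so quadratic reciprocity gives (13/51) = (51/13). Reduce: 51 ≡ 12 (mod 13). Now have -(12/13).
Factor out 2: 12 = 2^2·3. Since 13 ≡ 5 (mod 8), (2/13) = -1, and (2/13)^2 = +1. Now have -(3/13).
13 ≡ 1 (mod 4), so quadratic reciprocity gives (3/13) = (13/3). Reduce: 13 ≡ 1 (mod 3). Now have -(1/3).
(1/3) = 1. Collecting the sign factors: -1.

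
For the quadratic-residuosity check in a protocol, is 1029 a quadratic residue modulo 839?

(1029/839)
  = (190/839)    [1029 ≡ 190 mod 839]
  = (95/839)    [839 ≡ 7 mod 8 ⇒ (2/839) = +1]
  = -(839/95)    [QR: both ≡ 3 mod 4, sign flips]
  = -(79/95)    [839 ≡ 79 mod 95]
  = (95/79)    [QR: both ≡ 3 mod 4, sign flips]
  = (16/79)    [95 ≡ 16 mod 79]
  = (1/79)    [79 ≡ 7 mod 8 ⇒ (2/79)^4 = +1]
  = 1    [(1/79) = 1]
The Legendre symbol is 1, so x^2 ≡ 1029 (mod 839) has solution.

yes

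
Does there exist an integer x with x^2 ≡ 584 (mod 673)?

(584/673)
  = (73/673)    [673 ≡ 1 mod 8 ⇒ (2/673)^3 = +1]
  = (673/73)    [QR: 73 ≡ 1 mod 4, sign kept]
  = (16/73)    [673 ≡ 16 mod 73]
  = (1/73)    [73 ≡ 1 mod 8 ⇒ (2/73)^4 = +1]
  = 1    [(1/73) = 1]
The Legendre symbol is 1, so x^2 ≡ 584 (mod 673) has solution.

yes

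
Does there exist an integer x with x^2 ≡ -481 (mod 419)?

Reduce the numerator: -481 ≡ 357 (mod 419), so (-481|419) = (357|419).
357 ≡ 1 (mod 4), so quadratic reciprocity gives (357|419) = (419|357). Reduce: 419 ≡ 62 (mod 357). Now have (62|357).
Factor out 2: 62 = 2·31. Since 357 ≡ 5 (mod 8), (2|357) = -1. Now have -(31|357).
357 ≡ 1 (mod 4), so quadratic reciprocity gives (31|357) = (357|31). Reduce: 357 ≡ 16 (mod 31). Now have -(16|31).
Factor out 2: 16 = 2^4. Since 31 ≡ 7 (mod 8), (2|31) = +1, and (2|31)^4 = +1. Now have -(1|31).
(1|31) = 1. Collecting the sign factors: -1.
(-481|419) = -1, and 419 is prime, so -481 is not a quadratic residue mod 419.

no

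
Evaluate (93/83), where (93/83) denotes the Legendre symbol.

(93/83)
  = (10/83)    [93 ≡ 10 mod 83]
  = -(5/83)    [83 ≡ 3 mod 8 ⇒ (2/83) = -1]
  = -(83/5)    [QR: 5 ≡ 1 mod 4, sign kept]
  = -(3/5)    [83 ≡ 3 mod 5]
  = -(5/3)    [QR: 5 ≡ 1 mod 4, sign kept]
  = -(2/3)    [5 ≡ 2 mod 3]
  = (1/3)    [3 ≡ 3 mod 8 ⇒ (2/3) = -1]
  = 1    [(1/3) = 1]

1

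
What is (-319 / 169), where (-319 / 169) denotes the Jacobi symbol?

1

Pull out -1: (-319 / 169) = (-1 / 169)·(319 / 169). Since 169 ≡ 1 (mod 4), (-1 / 169) = +1. Now have (319 / 169).
Reduce the numerator: 319 ≡ 150 (mod 169), so (319 / 169) = (150 / 169).
Factor out 2: 150 = 2·75. Since 169 ≡ 1 (mod 8), (2 / 169) = +1. Now have (75 / 169).
169 ≡ 1 (mod 4), so quadratic reciprocity gives (75 / 169) = (169 / 75). Reduce: 169 ≡ 19 (mod 75). Now have (19 / 75).
Both 19 ≡ 3 and 75 ≡ 3 (mod 4), so reciprocity gives (19 / 75) = -(75 / 19). Reduce: 75 ≡ 18 (mod 19). Now have -(18 / 19).
Factor out 2: 18 = 2·9. Since 19 ≡ 3 (mod 8), (2 / 19) = -1. Now have (9 / 19).
9 ≡ 1 (mod 4), so quadratic reciprocity gives (9 / 19) = (19 / 9). Reduce: 19 ≡ 1 (mod 9). Now have (1 / 9).
(1 / 9) = 1. Collecting the sign factors: 1.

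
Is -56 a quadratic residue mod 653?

Reduce the numerator: -56 ≡ 597 (mod 653), so (-56|653) = (597|653).
597 ≡ 1 (mod 4), so quadratic reciprocity gives (597|653) = (653|597). Reduce: 653 ≡ 56 (mod 597). Now have (56|597).
Factor out 2: 56 = 2^3·7. Since 597 ≡ 5 (mod 8), (2|597) = -1, and (2|597)^3 = -1. Now have -(7|597).
597 ≡ 1 (mod 4), so quadratic reciprocity gives (7|597) = (597|7). Reduce: 597 ≡ 2 (mod 7). Now have -(2|7).
Factor out 2: 2 = 2. Since 7 ≡ 7 (mod 8), (2|7) = +1. Now have -(1|7).
(1|7) = 1. Collecting the sign factors: -1.
(-56|653) = -1, and 653 is prime, so -56 is not a quadratic residue mod 653.

no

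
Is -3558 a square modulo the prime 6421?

yes

(-3558/6421)
  = (2863/6421)    [-3558 ≡ 2863 mod 6421]
  = (6421/2863)    [QR: 6421 ≡ 1 mod 4, sign kept]
  = (695/2863)    [6421 ≡ 695 mod 2863]
  = -(2863/695)    [QR: both ≡ 3 mod 4, sign flips]
  = -(83/695)    [2863 ≡ 83 mod 695]
  = (695/83)    [QR: both ≡ 3 mod 4, sign flips]
  = (31/83)    [695 ≡ 31 mod 83]
  = -(83/31)    [QR: both ≡ 3 mod 4, sign flips]
  = -(21/31)    [83 ≡ 21 mod 31]
  = -(31/21)    [QR: 21 ≡ 1 mod 4, sign kept]
  = -(10/21)    [31 ≡ 10 mod 21]
  = (5/21)    [21 ≡ 5 mod 8 ⇒ (2/21) = -1]
  = (21/5)    [QR: 5 ≡ 1 mod 4, sign kept]
  = (1/5)    [21 ≡ 1 mod 5]
  = 1    [(1/5) = 1]
(-3558/6421) = 1, and 6421 is prime, so -3558 is a quadratic residue mod 6421.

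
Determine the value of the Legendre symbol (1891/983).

-1

Reduce the numerator: 1891 ≡ 908 (mod 983), so (1891/983) = (908/983).
Factor out 2: 908 = 2^2·227. Since 983 ≡ 7 (mod 8), (2/983) = +1, and (2/983)^2 = +1. Now have (227/983).
Both 227 ≡ 3 and 983 ≡ 3 (mod 4), so reciprocity gives (227/983) = -(983/227). Reduce: 983 ≡ 75 (mod 227). Now have -(75/227).
Both 75 ≡ 3 and 227 ≡ 3 (mod 4), so reciprocity gives (75/227) = -(227/75). Reduce: 227 ≡ 2 (mod 75). Now have (2/75).
Factor out 2: 2 = 2. Since 75 ≡ 3 (mod 8), (2/75) = -1. Now have -(1/75).
(1/75) = 1. Collecting the sign factors: -1.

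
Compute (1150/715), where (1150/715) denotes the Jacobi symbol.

0

Reduce the numerator: 1150 ≡ 435 (mod 715), so (1150/715) = (435/715).
Both 435 ≡ 3 and 715 ≡ 3 (mod 4), so reciprocity gives (435/715) = -(715/435). Reduce: 715 ≡ 280 (mod 435). Now have -(280/435).
Factor out 2: 280 = 2^3·35. Since 435 ≡ 3 (mod 8), (2/435) = -1, and (2/435)^3 = -1. Now have (35/435).
Both 35 ≡ 3 and 435 ≡ 3 (mod 4), so reciprocity gives (35/435) = -(435/35). Reduce: 435 ≡ 15 (mod 35). Now have -(15/35).
Both 15 ≡ 3 and 35 ≡ 3 (mod 4), so reciprocity gives (15/35) = -(35/15). Reduce: 35 ≡ 5 (mod 15). Now have (5/15).
5 ≡ 1 (mod 4), so quadratic reciprocity gives (5/15) = (15/5). Reduce: 15 ≡ 0 (mod 5). Now have (0/5).
The numerator is now 0 with denominator 5 > 1: the symbol is 0.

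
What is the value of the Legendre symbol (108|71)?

1

Reduce the numerator: 108 ≡ 37 (mod 71), so (108|71) = (37|71).
37 ≡ 1 (mod 4), so quadratic reciprocity gives (37|71) = (71|37). Reduce: 71 ≡ 34 (mod 37). Now have (34|37).
Factor out 2: 34 = 2·17. Since 37 ≡ 5 (mod 8), (2|37) = -1. Now have -(17|37).
17 ≡ 1 (mod 4), so quadratic reciprocity gives (17|37) = (37|17). Reduce: 37 ≡ 3 (mod 17). Now have -(3|17).
17 ≡ 1 (mod 4), so quadratic reciprocity gives (3|17) = (17|3). Reduce: 17 ≡ 2 (mod 3). Now have -(2|3).
Factor out 2: 2 = 2. Since 3 ≡ 3 (mod 8), (2|3) = -1. Now have (1|3).
(1|3) = 1. Collecting the sign factors: 1.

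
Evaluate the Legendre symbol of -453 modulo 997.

Reduce the numerator: -453 ≡ 544 (mod 997), so (-453|997) = (544|997).
Factor out 2: 544 = 2^5·17. Since 997 ≡ 5 (mod 8), (2|997) = -1, and (2|997)^5 = -1. Now have -(17|997).
17 ≡ 1 (mod 4), so quadratic reciprocity gives (17|997) = (997|17). Reduce: 997 ≡ 11 (mod 17). Now have -(11|17).
17 ≡ 1 (mod 4), so quadratic reciprocity gives (11|17) = (17|11). Reduce: 17 ≡ 6 (mod 11). Now have -(6|11).
Factor out 2: 6 = 2·3. Since 11 ≡ 3 (mod 8), (2|11) = -1. Now have (3|11).
Both 3 ≡ 3 and 11 ≡ 3 (mod 4), so reciprocity gives (3|11) = -(11|3). Reduce: 11 ≡ 2 (mod 3). Now have -(2|3).
Factor out 2: 2 = 2. Since 3 ≡ 3 (mod 8), (2|3) = -1. Now have (1|3).
(1|3) = 1. Collecting the sign factors: 1.

1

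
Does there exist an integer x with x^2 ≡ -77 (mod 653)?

Reduce the numerator: -77 ≡ 576 (mod 653), so (-77/653) = (576/653).
Factor out 2: 576 = 2^6·9. Since 653 ≡ 5 (mod 8), (2/653) = -1, and (2/653)^6 = +1. Now have (9/653).
9 ≡ 1 (mod 4), so quadratic reciprocity gives (9/653) = (653/9). Reduce: 653 ≡ 5 (mod 9). Now have (5/9).
5 ≡ 1 (mod 4), so quadratic reciprocity gives (5/9) = (9/5). Reduce: 9 ≡ 4 (mod 5). Now have (4/5).
Factor out 2: 4 = 2^2. Since 5 ≡ 5 (mod 8), (2/5) = -1, and (2/5)^2 = +1. Now have (1/5).
(1/5) = 1. Collecting the sign factors: 1.
The Legendre symbol is 1, so x^2 ≡ -77 (mod 653) has solution.

yes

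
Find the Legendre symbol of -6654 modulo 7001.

Reduce the numerator: -6654 ≡ 347 (mod 7001), so (-6654/7001) = (347/7001).
7001 ≡ 1 (mod 4), so quadratic reciprocity gives (347/7001) = (7001/347). Reduce: 7001 ≡ 61 (mod 347). Now have (61/347).
61 ≡ 1 (mod 4), so quadratic reciprocity gives (61/347) = (347/61). Reduce: 347 ≡ 42 (mod 61). Now have (42/61).
Factor out 2: 42 = 2·21. Since 61 ≡ 5 (mod 8), (2/61) = -1. Now have -(21/61).
21 ≡ 1 (mod 4), so quadratic reciprocity gives (21/61) = (61/21). Reduce: 61 ≡ 19 (mod 21). Now have -(19/21).
21 ≡ 1 (mod 4), so quadratic reciprocity gives (19/21) = (21/19). Reduce: 21 ≡ 2 (mod 19). Now have -(2/19).
Factor out 2: 2 = 2. Since 19 ≡ 3 (mod 8), (2/19) = -1. Now have (1/19).
(1/19) = 1. Collecting the sign factors: 1.

1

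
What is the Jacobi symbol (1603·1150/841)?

1

By multiplicativity, (1603·1150/841) = (1603/841)·(1150/841).
First factor (1603/841):
(1603/841)
  = (762/841)    [1603 ≡ 762 mod 841]
  = (381/841)    [841 ≡ 1 mod 8 ⇒ (2/841) = +1]
  = (841/381)    [QR: 381 ≡ 1 mod 4, sign kept]
  = (79/381)    [841 ≡ 79 mod 381]
  = (381/79)    [QR: 381 ≡ 1 mod 4, sign kept]
  = (65/79)    [381 ≡ 65 mod 79]
  = (79/65)    [QR: 65 ≡ 1 mod 4, sign kept]
  = (14/65)    [79 ≡ 14 mod 65]
  = (7/65)    [65 ≡ 1 mod 8 ⇒ (2/65) = +1]
  = (65/7)    [QR: 65 ≡ 1 mod 4, sign kept]
  = (2/7)    [65 ≡ 2 mod 7]
  = (1/7)    [7 ≡ 7 mod 8 ⇒ (2/7) = +1]
  = 1    [(1/7) = 1]
Second factor (1150/841):
(1150/841)
  = (309/841)    [1150 ≡ 309 mod 841]
  = (841/309)    [QR: 309 ≡ 1 mod 4, sign kept]
  = (223/309)    [841 ≡ 223 mod 309]
  = (309/223)    [QR: 309 ≡ 1 mod 4, sign kept]
  = (86/223)    [309 ≡ 86 mod 223]
  = (43/223)    [223 ≡ 7 mod 8 ⇒ (2/223) = +1]
  = -(223/43)    [QR: both ≡ 3 mod 4, sign flips]
  = -(8/43)    [223 ≡ 8 mod 43]
  = (1/43)    [43 ≡ 3 mod 8 ⇒ (2/43)^3 = -1]
  = 1    [(1/43) = 1]
Product: (1)·(1) = 1.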